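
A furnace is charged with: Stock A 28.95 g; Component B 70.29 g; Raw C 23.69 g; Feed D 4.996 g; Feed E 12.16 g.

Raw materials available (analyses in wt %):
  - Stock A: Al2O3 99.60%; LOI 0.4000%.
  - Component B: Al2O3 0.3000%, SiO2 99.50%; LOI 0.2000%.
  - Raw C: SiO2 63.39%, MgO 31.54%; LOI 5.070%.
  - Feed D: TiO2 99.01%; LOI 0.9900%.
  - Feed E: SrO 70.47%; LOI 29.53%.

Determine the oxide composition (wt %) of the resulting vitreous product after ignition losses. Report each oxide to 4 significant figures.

Glass mass = 135.0 g (batch 140.1 − LOI 5.098).
Composition: SrO 6.348%, Al2O3 21.52%, TiO2 3.664%, SiO2 62.94%, MgO 5.535%

The intermediate values are printed rounded to 4 significant figures — all arithmetic keeps full precision from first step to last. Every reported figure carries a single rounding — the derived quantities are re-derived from the batch weights per 135.0 g of glass in full float precision (the yield, five oxide percentages, LOI, totals, net glass mass), as set out in problem or answer.
Oxide masses out of the charge:
  SrO: 12.16·0.7047 = 8.569 g
  Al2O3: 28.95·0.9960 + 70.29·0.003000 = 29.05 g
  TiO2: 4.996·0.9901 = 4.947 g
  SiO2: 70.29·0.9950 + 23.69·0.6339 = 84.96 g
  MgO: 23.69·0.3154 = 7.472 g
LOI: 28.95·0.004000 + 70.29·0.002000 + 23.69·0.05070 + 4.996·0.009900 + 12.16·0.2953 = 5.098 g
batch − LOI leaves glass = 140.1 − 5.098 = 135.0 g (= the summed oxide contributions)
percent share: oxide ÷ glass, ×100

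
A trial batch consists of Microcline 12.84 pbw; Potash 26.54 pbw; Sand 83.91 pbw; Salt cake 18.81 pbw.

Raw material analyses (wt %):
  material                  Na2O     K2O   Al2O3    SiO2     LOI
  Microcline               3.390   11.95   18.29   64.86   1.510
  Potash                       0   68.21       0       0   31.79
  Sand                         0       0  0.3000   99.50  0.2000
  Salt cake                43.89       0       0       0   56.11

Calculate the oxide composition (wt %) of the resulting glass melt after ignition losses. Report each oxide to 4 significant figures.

Values along the way are shown (rounded to four significant digits) as written; every computation holds full precision in all steps. Each reported result is rounded exactly once; derived quantities, which include net glass mass, the totals, LOI, the yield, the four compositions, are computed at full precision, as written in the question or the answer, from the batch weights for 122.7 pbw of glass.
Delivered oxide masses:
  Na2O: 12.84·0.03390 + 18.81·0.4389 = 8.691 pbw
  K2O: 12.84·0.1195 + 26.54·0.6821 = 19.64 pbw
  Al2O3: 12.84·0.1829 + 83.91·0.003000 = 2.600 pbw
  SiO2: 12.84·0.6486 + 83.91·0.9950 = 91.82 pbw
LOI: 12.84·0.01510 + 26.54·0.3179 + 83.91·0.002000 + 18.81·0.5611 = 19.35 pbw
Net of LOI, the glass mass = 142.1 − 19.35 = 122.7 pbw (the oxide masses sum to this)
percent by weight: oxide/glass ×100

Glass mass = 122.7 pbw (batch 142.1 − LOI 19.35).
Composition: Na2O 7.080%, K2O 16.00%, Al2O3 2.118%, SiO2 74.80%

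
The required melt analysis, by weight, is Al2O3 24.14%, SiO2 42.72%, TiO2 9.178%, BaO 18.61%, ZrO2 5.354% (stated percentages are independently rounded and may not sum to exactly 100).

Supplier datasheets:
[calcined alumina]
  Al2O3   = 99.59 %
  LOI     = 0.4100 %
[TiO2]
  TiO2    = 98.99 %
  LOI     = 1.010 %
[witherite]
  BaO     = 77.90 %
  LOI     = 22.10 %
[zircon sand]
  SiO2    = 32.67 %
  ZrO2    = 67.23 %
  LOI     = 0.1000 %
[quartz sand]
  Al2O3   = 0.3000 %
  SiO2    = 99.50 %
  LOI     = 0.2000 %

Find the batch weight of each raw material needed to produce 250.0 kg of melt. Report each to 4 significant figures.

Batch per 250.0 kg melt:
  calcined alumina: 60.29 kg
  TiO2: 23.18 kg
  witherite: 59.72 kg
  zircon sand: 19.91 kg
  quartz sand: 100.8 kg
Total batch = 263.9 kg; LOI loss = 13.90 kg; yield = 94.73%

Exact precision is kept end to end; in-progress results appear rounded to 4 significant figures on the page; exactly one rounding goes into every reported value — derived quantities (yield, the five compositions, ignition loss, glass mass, totals) are rebuilt from the weighed amounts at 250.0 kg of glass in full float precision as quoted within question or answer.
Oxide-by-oxide targets in 250.0 kg melt:
  Al2O3: 24.14% × 250.0 = 60.35 kg
  SiO2: 42.72% × 250.0 = 106.8 kg
  TiO2: 9.178% × 250.0 = 22.94 kg
  BaO: 18.61% × 250.0 = 46.52 kg
  ZrO2: 5.354% × 250.0 = 13.38 kg
Balance tally, oxide-wise, given the weights on record, at the basis given (each sum matches its target mass net of answer rounding effects):
  Al2O3: 60.29·0.9959 + 100.8·0.003000 = 60.35 kg (target 60.35 kg)
  SiO2: 19.91·0.3267 + 100.8·0.9950 = 106.8 kg (target 106.8 kg)
  TiO2: 23.18·0.9899 = 22.95 kg (target 22.94 kg)
  BaO: 59.72·0.7790 = 46.52 kg (target 46.52 kg)
  ZrO2: 19.91·0.6723 = 13.39 kg (target 13.38 kg)
Consistency of the glass mass: Σ batch − LOI loss = 250.0 kg (per-oxide target masses sum to 250.0 kg; the stated basis being 250.0 kg — rounding explains the deltas).
Summing the batch: Σ batch = 263.9 kg; ignition loss, Σ(batch × LOI) = 13.90 kg; yield: glass divided by total = 94.73%.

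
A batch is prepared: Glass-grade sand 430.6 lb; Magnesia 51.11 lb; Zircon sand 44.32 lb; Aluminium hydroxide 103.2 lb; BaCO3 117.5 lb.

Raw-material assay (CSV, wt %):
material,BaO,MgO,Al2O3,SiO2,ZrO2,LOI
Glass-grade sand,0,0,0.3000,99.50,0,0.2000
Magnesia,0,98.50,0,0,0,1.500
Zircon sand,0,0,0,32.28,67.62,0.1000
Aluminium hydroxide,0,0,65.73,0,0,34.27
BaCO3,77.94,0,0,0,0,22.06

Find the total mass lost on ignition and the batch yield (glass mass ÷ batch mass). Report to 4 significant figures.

LOI loss = 62.96 lb; glass = 683.8 lb; yield = 91.57%

All arithmetic holds exact precision through the solve — intermediates are displayed, rounded to four significant figures, on the page. Every reported result receives exactly one rounding. Derived quantities are re-derived in exact precision (LOI, totals, the five compositions, net glass mass, yield) from the batch weights at 683.8 lb of glass, as written in the problem or the answer.
Each material's LOI contribution:
  Glass-grade sand: 430.6 × 0.002000 = 0.8612 lb
  Magnesia: 51.11 × 0.01500 = 0.7666 lb
  Zircon sand: 44.32 × 0.001000 = 0.04432 lb
  Aluminium hydroxide: 103.2 × 0.3427 = 35.37 lb
  BaCO3: 117.5 × 0.2206 = 25.92 lb
Total LOI = 62.96 lb
Glass = batch − LOI = 746.7 − 62.96 = 683.8 lb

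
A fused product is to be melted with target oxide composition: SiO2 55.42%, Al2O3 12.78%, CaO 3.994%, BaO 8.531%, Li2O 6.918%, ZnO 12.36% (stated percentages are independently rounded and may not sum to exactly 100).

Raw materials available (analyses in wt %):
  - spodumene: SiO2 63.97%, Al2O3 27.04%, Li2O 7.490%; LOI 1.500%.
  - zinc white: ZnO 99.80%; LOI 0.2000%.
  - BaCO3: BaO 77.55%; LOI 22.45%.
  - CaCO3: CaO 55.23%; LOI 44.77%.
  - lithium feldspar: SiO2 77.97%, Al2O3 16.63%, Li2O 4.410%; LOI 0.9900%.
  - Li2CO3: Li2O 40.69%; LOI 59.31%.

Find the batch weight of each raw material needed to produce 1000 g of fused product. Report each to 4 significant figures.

The working math holds full float precision end to end; the intermediate values are printed with 4-significant-figure rounding between the steps — every reported figure includes exactly one rounding; the derived quantities (LOI, glass mass, six oxide percentages, yield, totals) are computed at full precision from the weighed amounts per 1000 g of glass as quoted within the problem or the answer.
Oxide-by-oxide targets in 1000 g fused product:
  SiO2: 55.42% × 1000 = 554.2 g
  Al2O3: 12.78% × 1000 = 127.8 g
  CaO: 3.994% × 1000 = 39.94 g
  BaO: 8.531% × 1000 = 85.31 g
  Li2O: 6.918% × 1000 = 69.18 g
  ZnO: 12.36% × 1000 = 123.6 g
Per-oxide balance check applying the batch weights above, versus the basis set out (target by target, the sums agree modulo rounding of the values):
  SiO2: 71.64·0.6397 + 652.0·0.7797 = 554.2 g (target 554.2 g)
  Al2O3: 71.64·0.2704 + 652.0·0.1663 = 127.8 g (target 127.8 g)
  CaO: 72.32·0.5523 = 39.94 g (target 39.94 g)
  BaO: 110.0·0.7755 = 85.30 g (target 85.31 g)
  Li2O: 71.64·0.07490 + 652.0·0.04410 + 86.17·0.4069 = 69.18 g (target 69.18 g)
  ZnO: 123.8·0.9980 = 123.6 g (target 123.6 g)
Mass balance on the glass: the batch minus its LOI: 1000 g (summing oxide targets gives 1000 g; against the stated basis, 1000 g — rounding explains the deltas).
Batch grand total — Σ batch = 1116 g; ignition loss, Σ(batch × LOI) = 116.0 g; yield, glass over the total, = 89.61%.

Batch per 1000 g fused product:
  spodumene: 71.64 g
  zinc white: 123.8 g
  BaCO3: 110.0 g
  CaCO3: 72.32 g
  lithium feldspar: 652.0 g
  Li2CO3: 86.17 g
Total batch = 1116 g; LOI loss = 116.0 g; yield = 89.61%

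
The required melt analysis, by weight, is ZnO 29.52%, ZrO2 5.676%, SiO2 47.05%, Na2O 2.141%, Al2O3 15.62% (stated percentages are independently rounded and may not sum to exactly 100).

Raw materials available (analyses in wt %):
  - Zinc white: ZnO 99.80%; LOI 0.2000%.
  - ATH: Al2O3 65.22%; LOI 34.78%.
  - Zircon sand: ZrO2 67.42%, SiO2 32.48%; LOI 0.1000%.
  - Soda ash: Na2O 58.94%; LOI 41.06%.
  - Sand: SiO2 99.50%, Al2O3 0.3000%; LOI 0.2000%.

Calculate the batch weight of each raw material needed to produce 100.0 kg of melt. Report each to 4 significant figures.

Values along the way are shown, with 4-significant-figure rounding, on the page; every computation holds exact precision from start to finish — a single rounding completes each reported figure — derived quantities (net glass mass, the five compositions, ignition loss, yield, totals) are computed at exact precision from the weighed amounts for 100.0 kg of glass, as quoted within question or answer.
Oxide-by-oxide targets in 100.0 kg melt:
  ZnO: 29.52% × 100.0 = 29.52 kg
  ZrO2: 5.676% × 100.0 = 5.676 kg
  SiO2: 47.05% × 100.0 = 47.05 kg
  Na2O: 2.141% × 100.0 = 2.141 kg
  Al2O3: 15.62% × 100.0 = 15.62 kg
A balance pass over the oxides, per the reported batch figures, per the basis as stated (every target is met by its sum exact up to rounding of places):
  ZnO: 29.58·0.9980 = 29.52 kg (target 29.52 kg)
  ZrO2: 8.419·0.6742 = 5.676 kg (target 5.676 kg)
  SiO2: 8.419·0.3248 + 44.54·0.9950 = 47.05 kg (target 47.05 kg)
  Na2O: 3.633·0.5894 = 2.141 kg (target 2.141 kg)
  Al2O3: 23.74·0.6522 + 44.54·0.003000 = 15.62 kg (target 15.62 kg)
Consistency of the glass mass: whole batch net of LOI = 100.0 kg (summing oxide targets gives 100.0 kg; the stated basis being 100.0 kg — deltas are rounding alone).
Batch grand total — Σ batch = 109.9 kg; ignition loss, Σ(batch × LOI) = 9.905 kg; the yield ratio, glass ÷ batch: 90.99%.

Batch per 100.0 kg melt:
  Zinc white: 29.58 kg
  ATH: 23.74 kg
  Zircon sand: 8.419 kg
  Soda ash: 3.633 kg
  Sand: 44.54 kg
Total batch = 109.9 kg; LOI loss = 9.905 kg; yield = 90.99%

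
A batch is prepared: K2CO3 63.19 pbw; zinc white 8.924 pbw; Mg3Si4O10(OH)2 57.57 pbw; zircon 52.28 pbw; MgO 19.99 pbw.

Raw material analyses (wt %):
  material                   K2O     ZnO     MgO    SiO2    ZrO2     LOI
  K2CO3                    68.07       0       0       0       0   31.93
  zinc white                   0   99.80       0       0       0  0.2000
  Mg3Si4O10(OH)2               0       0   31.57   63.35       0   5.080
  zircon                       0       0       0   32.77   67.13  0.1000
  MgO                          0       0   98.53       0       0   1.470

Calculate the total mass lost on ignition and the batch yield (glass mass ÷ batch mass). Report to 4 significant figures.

Intermediates appear, rounded to four significant digits, at each printed step. Every computation runs at full float precision all the way through — every reported result sees exactly one rounding; derived quantities (ignition loss, totals, the five compositions, yield, net glass mass) are recomputed at exact precision starting from the weights for 178.5 pbw of glass, as given in the question or the answer.
Each material's LOI contribution:
  K2CO3: 63.19 × 0.3193 = 20.18 pbw
  zinc white: 8.924 × 0.002000 = 0.01785 pbw
  Mg3Si4O10(OH)2: 57.57 × 0.05080 = 2.925 pbw
  zircon: 52.28 × 0.001000 = 0.05228 pbw
  MgO: 19.99 × 0.01470 = 0.2939 pbw
Total LOI = 23.47 pbw
Glass = batch − LOI = 202.0 − 23.47 = 178.5 pbw

LOI loss = 23.47 pbw; glass = 178.5 pbw; yield = 88.38%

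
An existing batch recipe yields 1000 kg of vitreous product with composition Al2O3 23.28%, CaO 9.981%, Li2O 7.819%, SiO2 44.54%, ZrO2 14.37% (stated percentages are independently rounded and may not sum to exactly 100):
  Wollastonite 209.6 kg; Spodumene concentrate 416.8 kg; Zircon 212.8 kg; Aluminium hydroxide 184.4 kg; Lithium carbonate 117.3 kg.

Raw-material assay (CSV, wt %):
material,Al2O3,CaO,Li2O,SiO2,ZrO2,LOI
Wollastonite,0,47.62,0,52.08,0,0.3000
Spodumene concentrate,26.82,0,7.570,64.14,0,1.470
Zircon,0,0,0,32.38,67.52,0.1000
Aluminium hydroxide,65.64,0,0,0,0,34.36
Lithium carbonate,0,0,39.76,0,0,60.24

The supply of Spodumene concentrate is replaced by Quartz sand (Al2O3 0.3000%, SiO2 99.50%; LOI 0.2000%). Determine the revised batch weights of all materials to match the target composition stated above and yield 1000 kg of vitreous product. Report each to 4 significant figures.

Revised batch per 1000 kg vitreous product:
  Wollastonite: 209.6 kg
  Quartz sand: 268.7 kg
  Zircon: 212.8 kg
  Aluminium hydroxide: 353.4 kg
  Lithium carbonate: 196.7 kg
Total batch = 1241 kg; LOI loss = 241.3 kg

The working math runs at full precision in all steps. Mid-chain values are displayed, rounded to 4 significant digits, on the page; every reported result is rounded a single time. The derived quantities (ignition loss, the totals, the yield, glass mass, the five compositions) are re-derived in full float precision using the weight values at 1000 kg of glass as set out in problem or answer.
Oxide mass targets, per 1000 kg vitreous product:
  Al2O3: 23.28% × 1000 = 232.8 kg
  CaO: 9.981% × 1000 = 99.81 kg
  Li2O: 7.819% × 1000 = 78.19 kg
  SiO2: 44.54% × 1000 = 445.4 kg
  ZrO2: 14.37% × 1000 = 143.7 kg
Checking each oxide sum with the batch weights as given, versus the basis set out (sums match the target masses net of answer rounding effects):
  Al2O3: 268.7·0.003000 + 353.4·0.6564 = 232.8 kg (target 232.8 kg)
  CaO: 209.6·0.4762 = 99.81 kg (target 99.81 kg)
  Li2O: 196.7·0.3976 = 78.21 kg (target 78.19 kg)
  SiO2: 209.6·0.5208 + 268.7·0.9950 + 212.8·0.3238 = 445.4 kg (target 445.4 kg)
  ZrO2: 212.8·0.6752 = 143.7 kg (target 143.7 kg)
Consistency of the glass mass: whole batch net of LOI = 999.9 kg (oxide target masses add up to 999.9 kg; against the stated basis, 1000 kg — rounding explains the deltas).
Adding the batch up: Σ batch = 1241 kg; ignition loss, Σ(batch × LOI) = 241.3 kg; yield: glass divided by total = 80.56%.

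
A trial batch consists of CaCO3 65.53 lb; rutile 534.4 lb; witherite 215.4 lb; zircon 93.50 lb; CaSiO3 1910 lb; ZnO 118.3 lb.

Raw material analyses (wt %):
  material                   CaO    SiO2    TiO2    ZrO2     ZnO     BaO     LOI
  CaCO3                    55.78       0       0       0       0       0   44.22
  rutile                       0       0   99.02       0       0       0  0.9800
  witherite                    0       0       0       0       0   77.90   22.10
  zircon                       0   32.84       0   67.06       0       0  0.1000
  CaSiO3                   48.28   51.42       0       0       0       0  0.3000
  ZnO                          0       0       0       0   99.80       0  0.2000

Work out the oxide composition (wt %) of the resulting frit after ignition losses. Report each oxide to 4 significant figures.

Mid-chain values appear rounded to 4 significant figures on the page — every computation maintains full precision in every operation; every reported figure takes exactly one rounding; the derived quantities (six oxide percentages, totals, the yield, net glass mass, LOI) are rebuilt in full float precision from the weighed amounts for 2849 lb of glass, as given in either problem or answer.
Delivered oxide masses:
  CaO: 65.53·0.5578 + 1910·0.4828 = 958.7 lb
  SiO2: 93.50·0.3284 + 1910·0.5142 = 1013 lb
  TiO2: 534.4·0.9902 = 529.2 lb
  ZrO2: 93.50·0.6706 = 62.70 lb
  ZnO: 118.3·0.9980 = 118.1 lb
  BaO: 215.4·0.7790 = 167.8 lb
LOI: 65.53·0.4422 + 534.4·0.009800 + 215.4·0.2210 + 93.50·0.001000 + 1910·0.003000 + 118.3·0.002000 = 87.88 lb
Resulting glass, batch − LOI: 2937 − 87.88 = 2849 lb (matching Σ of the oxides)
wt %: oxide over glass, times 100

Glass mass = 2849 lb (batch 2937 − LOI 87.88).
Composition: CaO 33.65%, SiO2 35.55%, TiO2 18.57%, ZrO2 2.201%, ZnO 4.144%, BaO 5.889%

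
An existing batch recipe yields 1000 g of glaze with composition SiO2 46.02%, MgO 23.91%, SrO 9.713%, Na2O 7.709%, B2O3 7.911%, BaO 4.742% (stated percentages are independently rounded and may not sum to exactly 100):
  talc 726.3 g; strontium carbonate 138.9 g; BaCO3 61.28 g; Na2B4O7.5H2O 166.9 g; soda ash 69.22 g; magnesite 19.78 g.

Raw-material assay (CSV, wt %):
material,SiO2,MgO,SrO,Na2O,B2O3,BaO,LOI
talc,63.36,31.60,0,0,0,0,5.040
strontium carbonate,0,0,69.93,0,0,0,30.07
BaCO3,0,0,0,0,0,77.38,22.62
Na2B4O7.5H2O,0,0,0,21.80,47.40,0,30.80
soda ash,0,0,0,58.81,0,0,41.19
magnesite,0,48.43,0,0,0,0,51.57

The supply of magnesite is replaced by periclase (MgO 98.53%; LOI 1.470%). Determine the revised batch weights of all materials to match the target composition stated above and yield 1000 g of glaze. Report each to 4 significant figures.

Revised batch per 1000 g glaze:
  talc: 726.3 g
  strontium carbonate: 138.9 g
  BaCO3: 61.28 g
  Na2B4O7.5H2O: 166.9 g
  soda ash: 69.22 g
  periclase: 9.724 g
Total batch = 1172 g; LOI loss = 172.3 g

All internal work carries exact precision at all times — intermediates are displayed, with 4-significant-digit rounding, at each printed step — exactly one rounding is applied to each reported number. Derived quantities are computed at full precision (net glass mass, totals, ignition loss, six oxide percentages, the yield) using the weight values for 1000 g of glass, as set out in problem or answer.
Target oxide masses per 1000 g glaze:
  SiO2: 46.02% × 1000 = 460.2 g
  MgO: 23.91% × 1000 = 239.1 g
  SrO: 9.713% × 1000 = 97.13 g
  Na2O: 7.709% × 1000 = 77.09 g
  B2O3: 7.911% × 1000 = 79.11 g
  BaO: 4.742% × 1000 = 47.42 g
Per-oxide balance check working from each reported weight, versus the basis set out (summed amounts equal target values inside rounding margins):
  SiO2: 726.3·0.6336 = 460.2 g (target 460.2 g)
  MgO: 726.3·0.3160 + 9.724·0.9853 = 239.1 g (target 239.1 g)
  SrO: 138.9·0.6993 = 97.13 g (target 97.13 g)
  Na2O: 166.9·0.2180 + 69.22·0.5881 = 77.09 g (target 77.09 g)
  B2O3: 166.9·0.4740 = 79.11 g (target 79.11 g)
  BaO: 61.28·0.7738 = 47.42 g (target 47.42 g)
Glass-mass bookkeeping: total batch − LOI = 1000 g (summing oxide targets gives 1000 g; the stated basis being 1000 g — gaps are rounding artifacts).
Batch grand total — Σ batch = 1172 g; ignition loss, Σ(batch × LOI) = 172.3 g; yield = glass ÷ total batch = 85.30%.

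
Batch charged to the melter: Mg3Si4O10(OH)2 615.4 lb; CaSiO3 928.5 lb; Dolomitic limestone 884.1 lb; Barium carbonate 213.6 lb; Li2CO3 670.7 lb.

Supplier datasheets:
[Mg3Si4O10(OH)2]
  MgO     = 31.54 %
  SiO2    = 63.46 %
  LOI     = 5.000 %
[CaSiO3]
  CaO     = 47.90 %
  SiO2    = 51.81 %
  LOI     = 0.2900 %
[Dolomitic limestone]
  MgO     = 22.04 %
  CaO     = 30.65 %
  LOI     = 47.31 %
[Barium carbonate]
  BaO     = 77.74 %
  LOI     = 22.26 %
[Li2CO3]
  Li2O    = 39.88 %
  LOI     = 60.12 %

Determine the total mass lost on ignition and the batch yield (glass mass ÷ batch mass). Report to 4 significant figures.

Every computation runs at full precision all the way through. Intermediates appear (rounded to four significant digits) in the working — a single rounding yields every reported figure; all derived quantities (LOI, the five compositions, glass mass, yield, the totals) are rebuilt at full float precision from the batch weights per 2410 lb of glass exactly as printed in either problem or answer.
Each material's LOI contribution:
  Mg3Si4O10(OH)2: 615.4 × 0.05000 = 30.77 lb
  CaSiO3: 928.5 × 0.002900 = 2.693 lb
  Dolomitic limestone: 884.1 × 0.4731 = 418.3 lb
  Barium carbonate: 213.6 × 0.2226 = 47.55 lb
  Li2CO3: 670.7 × 0.6012 = 403.2 lb
Total LOI = 902.5 lb
Glass = batch − LOI = 3312 − 902.5 = 2410 lb

LOI loss = 902.5 lb; glass = 2410 lb; yield = 72.75%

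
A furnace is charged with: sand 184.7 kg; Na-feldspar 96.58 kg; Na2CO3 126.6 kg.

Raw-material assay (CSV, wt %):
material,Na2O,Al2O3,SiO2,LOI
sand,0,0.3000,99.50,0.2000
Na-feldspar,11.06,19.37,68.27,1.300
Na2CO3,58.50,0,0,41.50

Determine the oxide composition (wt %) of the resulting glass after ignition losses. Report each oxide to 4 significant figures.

Glass mass = 353.7 kg (batch 407.9 − LOI 54.16).
Composition: Na2O 23.96%, Al2O3 5.446%, SiO2 70.60%

Intermediates are rounded to 4 significant figures when displayed. Every computation maintains full precision at every stage; every reported value is rounded just once; the derived quantities (the totals, LOI, the yield, glass mass, the three compositions) are recomputed at full float precision starting from the weights per 353.7 kg of glass, as quoted within the problem or the answer.
Oxide-by-oxide delivered mass:
  Na2O: 96.58·0.1106 + 126.6·0.5850 = 84.74 kg
  Al2O3: 184.7·0.003000 + 96.58·0.1937 = 19.26 kg
  SiO2: 184.7·0.9950 + 96.58·0.6827 = 249.7 kg
LOI: 184.7·0.002000 + 96.58·0.01300 + 126.6·0.4150 = 54.16 kg
Glass = total batch minus LOI = 407.9 − 54.16 = 353.7 kg (matching Σ of the oxides)
percent share: oxide ÷ glass, ×100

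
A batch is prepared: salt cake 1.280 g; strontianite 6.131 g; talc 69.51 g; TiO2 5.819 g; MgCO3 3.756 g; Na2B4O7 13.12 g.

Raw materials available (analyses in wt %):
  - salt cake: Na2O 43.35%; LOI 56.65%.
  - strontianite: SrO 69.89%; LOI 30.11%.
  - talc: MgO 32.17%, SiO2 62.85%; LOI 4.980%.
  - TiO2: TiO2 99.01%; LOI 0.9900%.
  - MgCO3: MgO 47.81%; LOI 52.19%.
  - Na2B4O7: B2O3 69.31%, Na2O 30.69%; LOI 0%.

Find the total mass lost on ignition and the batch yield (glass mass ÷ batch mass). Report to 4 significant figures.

Every computation maintains full precision end to end — values along the way are displayed, rounded to four significant digits, alongside each step — every reported value is rounded once only; the derived quantities are re-derived at full float precision (glass mass, the six compositions, the totals, ignition loss, the yield) using the weight values per 91.57 g of glass, as quoted within the question or the answer.
Each material's LOI contribution:
  salt cake: 1.280 × 0.5665 = 0.7251 g
  strontianite: 6.131 × 0.3011 = 1.846 g
  talc: 69.51 × 0.04980 = 3.462 g
  TiO2: 5.819 × 0.009900 = 0.05761 g
  MgCO3: 3.756 × 0.5219 = 1.960 g
  Na2B4O7: 13.12 × 0 = 0 g
Total LOI = 8.051 g
Glass = batch − LOI = 99.62 − 8.051 = 91.57 g

LOI loss = 8.051 g; glass = 91.57 g; yield = 91.92%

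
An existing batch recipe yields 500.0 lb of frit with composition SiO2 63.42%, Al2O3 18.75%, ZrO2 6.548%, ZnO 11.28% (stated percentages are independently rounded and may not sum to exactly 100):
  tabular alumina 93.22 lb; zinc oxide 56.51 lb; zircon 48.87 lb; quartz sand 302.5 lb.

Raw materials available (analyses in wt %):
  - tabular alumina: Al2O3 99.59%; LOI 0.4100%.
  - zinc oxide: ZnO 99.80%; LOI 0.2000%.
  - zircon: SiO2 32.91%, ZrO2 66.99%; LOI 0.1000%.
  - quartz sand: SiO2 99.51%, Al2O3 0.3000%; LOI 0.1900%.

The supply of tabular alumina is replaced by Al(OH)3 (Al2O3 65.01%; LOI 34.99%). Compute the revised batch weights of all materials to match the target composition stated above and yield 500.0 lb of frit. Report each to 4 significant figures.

Revised batch per 500.0 lb frit:
  Al(OH)3: 142.8 lb
  zinc oxide: 56.51 lb
  zircon: 48.87 lb
  quartz sand: 302.5 lb
Total batch = 550.7 lb; LOI loss = 50.70 lb

Values along the way are printed, rounded to 4 significant digits, across the worked steps — the whole derivation carries exact precision through the solve; each reported figure includes exactly one rounding; all derived quantities (the four compositions, yield, LOI, the totals, net glass mass) are carried starting from the weights on 500.0 lb of glass in exact precision precisely as stated by the problem or answer text.
The oxide mass targets at 500.0 lb frit:
  SiO2: 63.42% × 500.0 = 317.1 lb
  Al2O3: 18.75% × 500.0 = 93.75 lb
  ZrO2: 6.548% × 500.0 = 32.74 lb
  ZnO: 11.28% × 500.0 = 56.40 lb
A balance pass over the oxides, working from each reported weight, relative to the basis at hand (each sum matches its target mass exact up to rounding of places):
  SiO2: 48.87·0.3291 + 302.5·0.9951 = 317.1 lb (target 317.1 lb)
  Al2O3: 142.8·0.6501 + 302.5·0.003000 = 93.74 lb (target 93.75 lb)
  ZrO2: 48.87·0.6699 = 32.74 lb (target 32.74 lb)
  ZnO: 56.51·0.9980 = 56.40 lb (target 56.40 lb)
Consistency of the glass mass: net batch after ignition = 500.0 lb (the targets, summed, come to 500.0 lb; stated basis 500.0 lb — rounding explains the deltas).
Total batch = Σ batch = 550.7 lb; LOI loss = Σ batch·LOI = 50.70 lb; as yield: glass ÷ batch → 90.79%.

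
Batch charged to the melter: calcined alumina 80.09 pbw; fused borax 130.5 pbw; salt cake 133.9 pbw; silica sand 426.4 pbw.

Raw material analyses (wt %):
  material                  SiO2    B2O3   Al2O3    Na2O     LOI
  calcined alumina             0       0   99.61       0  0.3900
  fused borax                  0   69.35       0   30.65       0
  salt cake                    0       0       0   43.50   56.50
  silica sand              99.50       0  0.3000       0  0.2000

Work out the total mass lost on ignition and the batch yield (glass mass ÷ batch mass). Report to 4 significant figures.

LOI loss = 76.82 pbw; glass = 694.1 pbw; yield = 90.04%

Values along the way are shown, rounded to 4 significant digits, in the printout. All arithmetic keeps full precision at each step — every reported result receives exactly one rounding. The derived quantities (LOI, net glass mass, four oxide percentages, totals, yield) are recomputed using the weight values per 694.1 pbw of glass in exact precision exactly as printed in either problem or answer.
Material-by-material LOI:
  calcined alumina: 80.09 × 0.003900 = 0.3124 pbw
  fused borax: 130.5 × 0 = 0 pbw
  salt cake: 133.9 × 0.5650 = 75.65 pbw
  silica sand: 426.4 × 0.002000 = 0.8528 pbw
Total LOI = 76.82 pbw
Glass = batch − LOI = 770.9 − 76.82 = 694.1 pbw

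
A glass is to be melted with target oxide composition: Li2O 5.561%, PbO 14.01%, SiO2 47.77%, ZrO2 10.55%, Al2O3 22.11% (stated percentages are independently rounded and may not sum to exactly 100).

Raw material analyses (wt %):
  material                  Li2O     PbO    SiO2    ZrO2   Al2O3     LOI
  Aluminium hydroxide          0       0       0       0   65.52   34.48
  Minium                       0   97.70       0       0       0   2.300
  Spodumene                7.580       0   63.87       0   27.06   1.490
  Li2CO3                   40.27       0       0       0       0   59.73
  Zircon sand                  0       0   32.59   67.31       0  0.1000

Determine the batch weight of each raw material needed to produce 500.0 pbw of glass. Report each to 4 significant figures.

All arithmetic keeps exact precision at every stage; intermediates are printed, rounded to 4 significant figures, between the steps; each reported result sees exactly one rounding — the derived quantities (the five compositions, ignition loss, glass mass, the yield, the totals) are carried using the weight values for 500.0 pbw of glass at full precision as they appear in either problem or answer.
Target oxide masses per 500.0 pbw glass:
  Li2O: 5.561% × 500.0 = 27.80 pbw
  PbO: 14.01% × 500.0 = 70.05 pbw
  SiO2: 47.77% × 500.0 = 238.8 pbw
  ZrO2: 10.55% × 500.0 = 52.75 pbw
  Al2O3: 22.11% × 500.0 = 110.6 pbw
A balance pass over the oxides, on the weights just shown, under the basis named above (sums match the target masses up to rounding of the answer):
  Li2O: 334.0·0.07580 + 6.183·0.4027 = 27.81 pbw (target 27.80 pbw)
  PbO: 71.70·0.9770 = 70.05 pbw (target 70.05 pbw)
  SiO2: 334.0·0.6387 + 78.37·0.3259 = 238.9 pbw (target 238.8 pbw)
  ZrO2: 78.37·0.6731 = 52.75 pbw (target 52.75 pbw)
  Al2O3: 30.79·0.6552 + 334.0·0.2706 = 110.6 pbw (target 110.6 pbw)
Mass balance on the glass: batch Σ − ignition loss = 500.0 pbw (oxide target masses add up to 500.0 pbw; stated basis 500.0 pbw — deltas are rounding alone).
Adding the batch up: Σ batch = 521.0 pbw; loss to ignition Σ batch·LOI = 21.01 pbw; the yield ratio, glass ÷ batch: 95.97%.

Batch per 500.0 pbw glass:
  Aluminium hydroxide: 30.79 pbw
  Minium: 71.70 pbw
  Spodumene: 334.0 pbw
  Li2CO3: 6.183 pbw
  Zircon sand: 78.37 pbw
Total batch = 521.0 pbw; LOI loss = 21.01 pbw; yield = 95.97%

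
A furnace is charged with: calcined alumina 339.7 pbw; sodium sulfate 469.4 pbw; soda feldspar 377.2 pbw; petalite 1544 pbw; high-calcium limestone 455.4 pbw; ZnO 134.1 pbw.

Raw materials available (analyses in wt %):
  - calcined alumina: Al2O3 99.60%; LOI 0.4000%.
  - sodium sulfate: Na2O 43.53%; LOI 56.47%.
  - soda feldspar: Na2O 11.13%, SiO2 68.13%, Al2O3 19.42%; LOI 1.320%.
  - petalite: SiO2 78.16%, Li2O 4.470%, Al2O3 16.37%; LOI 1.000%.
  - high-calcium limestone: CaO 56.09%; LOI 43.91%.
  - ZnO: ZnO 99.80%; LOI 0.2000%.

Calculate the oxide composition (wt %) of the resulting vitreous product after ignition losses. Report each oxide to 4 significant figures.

Rounding to four significant digits extends to every working value as printed. Exact precision is maintained from first step to last — every reported result is rounded a single time. Derived quantities, which include the yield, ignition loss, the six compositions, glass mass, totals, are rebuilt in exact precision, as given in problem or answer, from the weighed amounts on 2833 pbw of glass.
Per-oxide mass from batch:
  Na2O: 469.4·0.4353 + 377.2·0.1113 = 246.3 pbw
  SiO2: 377.2·0.6813 + 1544·0.7816 = 1464 pbw
  CaO: 455.4·0.5609 = 255.4 pbw
  Li2O: 1544·0.04470 = 69.02 pbw
  Al2O3: 339.7·0.9960 + 377.2·0.1942 + 1544·0.1637 = 664.3 pbw
  ZnO: 134.1·0.9980 = 133.8 pbw
LOI: 339.7·0.004000 + 469.4·0.5647 + 377.2·0.01320 + 1544·0.01000 + 455.4·0.4391 + 134.1·0.002000 = 487.1 pbw
Resulting glass, batch − LOI: 3320 − 487.1 = 2833 pbw (= Σ oxide masses)
percent share: oxide ÷ glass, ×100

Glass mass = 2833 pbw (batch 3320 − LOI 487.1).
Composition: Na2O 8.695%, SiO2 51.67%, CaO 9.017%, Li2O 2.436%, Al2O3 23.45%, ZnO 4.725%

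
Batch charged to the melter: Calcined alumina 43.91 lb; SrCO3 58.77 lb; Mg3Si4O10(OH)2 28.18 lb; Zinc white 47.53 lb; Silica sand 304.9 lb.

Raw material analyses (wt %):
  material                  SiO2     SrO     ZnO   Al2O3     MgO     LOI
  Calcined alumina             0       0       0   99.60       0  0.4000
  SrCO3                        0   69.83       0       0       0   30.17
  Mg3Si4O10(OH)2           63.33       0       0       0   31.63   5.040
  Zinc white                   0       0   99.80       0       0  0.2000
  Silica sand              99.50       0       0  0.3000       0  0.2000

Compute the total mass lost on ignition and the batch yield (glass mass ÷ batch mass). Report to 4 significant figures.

Mid-chain values are displayed rounded off to 4 significant figures at each printed step. The whole derivation runs at full float precision through the solve — each reported value is rounded just once. The derived quantities are re-derived from the batch weights per 463.3 lb of glass in exact precision (five oxide percentages, the yield, totals, ignition loss, net glass mass) exactly as printed in the problem or answer text.
Ignition loss by material:
  Calcined alumina: 43.91 × 0.004000 = 0.1756 lb
  SrCO3: 58.77 × 0.3017 = 17.73 lb
  Mg3Si4O10(OH)2: 28.18 × 0.05040 = 1.420 lb
  Zinc white: 47.53 × 0.002000 = 0.09506 lb
  Silica sand: 304.9 × 0.002000 = 0.6098 lb
Total LOI = 20.03 lb
Glass = batch − LOI = 483.3 − 20.03 = 463.3 lb

LOI loss = 20.03 lb; glass = 463.3 lb; yield = 95.86%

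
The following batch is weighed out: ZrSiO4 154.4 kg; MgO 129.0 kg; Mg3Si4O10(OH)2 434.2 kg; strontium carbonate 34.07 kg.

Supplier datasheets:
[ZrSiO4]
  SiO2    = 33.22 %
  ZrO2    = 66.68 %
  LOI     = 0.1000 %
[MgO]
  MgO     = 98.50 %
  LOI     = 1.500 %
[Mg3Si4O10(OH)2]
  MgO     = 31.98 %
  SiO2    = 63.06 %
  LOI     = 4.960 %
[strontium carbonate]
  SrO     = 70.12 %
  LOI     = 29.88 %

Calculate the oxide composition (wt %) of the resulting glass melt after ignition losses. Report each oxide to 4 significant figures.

Every computation holds exact precision end to end; values along the way appear, rounded to 4 significant figures, within the worked lines. Each reported number takes exactly one rounding. The derived quantities (the totals, glass mass, the four compositions, LOI, yield) are re-derived in exact precision from the weighed amounts for 717.9 kg of glass, exactly as shown in the problem or the answer.
Delivered oxide masses:
  MgO: 129.0·0.9850 + 434.2·0.3198 = 265.9 kg
  SiO2: 154.4·0.3322 + 434.2·0.6306 = 325.1 kg
  ZrO2: 154.4·0.6668 = 103.0 kg
  SrO: 34.07·0.7012 = 23.89 kg
LOI: 154.4·0.001000 + 129.0·0.01500 + 434.2·0.04960 + 34.07·0.2988 = 33.81 kg
Resulting glass, batch − LOI: 751.7 − 33.81 = 717.9 kg (consistent with Σ oxide mass)
oxide / glass × 100 gives the wt %

Glass mass = 717.9 kg (batch 751.7 − LOI 33.81).
Composition: MgO 37.04%, SiO2 45.29%, ZrO2 14.34%, SrO 3.328%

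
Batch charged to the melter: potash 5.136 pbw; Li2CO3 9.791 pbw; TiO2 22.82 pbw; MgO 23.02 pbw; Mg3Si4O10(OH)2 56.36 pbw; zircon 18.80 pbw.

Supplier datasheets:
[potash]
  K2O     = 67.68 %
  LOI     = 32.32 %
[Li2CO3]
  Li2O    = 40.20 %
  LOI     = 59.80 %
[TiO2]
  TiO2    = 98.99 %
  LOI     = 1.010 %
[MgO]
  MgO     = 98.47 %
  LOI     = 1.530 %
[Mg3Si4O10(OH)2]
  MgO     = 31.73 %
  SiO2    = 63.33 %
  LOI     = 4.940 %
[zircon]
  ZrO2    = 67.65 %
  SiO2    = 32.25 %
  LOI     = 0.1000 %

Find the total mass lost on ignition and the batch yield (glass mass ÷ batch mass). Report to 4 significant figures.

LOI loss = 10.90 pbw; glass = 125.0 pbw; yield = 91.98%

Mid-chain values are displayed, with 4-significant-digit rounding, when written out; all internal work runs at full float precision through the solve; each reported result takes just one rounding. The derived quantities, which include the six compositions, yield, the totals, glass mass, ignition loss, are carried in exact precision, as quoted within the problem or answer text, from the batch weights at 125.0 pbw of glass.
Material-by-material LOI:
  potash: 5.136 × 0.3232 = 1.660 pbw
  Li2CO3: 9.791 × 0.5980 = 5.855 pbw
  TiO2: 22.82 × 0.01010 = 0.2305 pbw
  MgO: 23.02 × 0.01530 = 0.3522 pbw
  Mg3Si4O10(OH)2: 56.36 × 0.04940 = 2.784 pbw
  zircon: 18.80 × 0.001000 = 0.01880 pbw
Total LOI = 10.90 pbw
Glass = batch − LOI = 135.9 − 10.90 = 125.0 pbw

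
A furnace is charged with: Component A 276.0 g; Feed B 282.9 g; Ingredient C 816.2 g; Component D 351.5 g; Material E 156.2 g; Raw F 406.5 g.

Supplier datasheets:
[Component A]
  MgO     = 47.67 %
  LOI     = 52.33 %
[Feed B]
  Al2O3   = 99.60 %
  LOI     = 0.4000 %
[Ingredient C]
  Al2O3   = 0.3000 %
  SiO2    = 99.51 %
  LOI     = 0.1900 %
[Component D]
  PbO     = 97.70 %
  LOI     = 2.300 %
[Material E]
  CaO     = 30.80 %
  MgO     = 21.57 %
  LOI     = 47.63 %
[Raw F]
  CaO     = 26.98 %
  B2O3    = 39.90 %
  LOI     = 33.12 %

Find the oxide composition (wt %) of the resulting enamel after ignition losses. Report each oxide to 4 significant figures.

Glass mass = 1925 g (batch 2289 − LOI 364.2).
Composition: Al2O3 14.76%, CaO 8.196%, PbO 17.84%, B2O3 8.425%, SiO2 42.19%, MgO 8.585%

In-progress results are displayed rounded off to 4 significant figures as written. All internal work keeps exact precision throughout. Every reported number takes a single rounding — all derived quantities are re-derived at full precision (the totals, yield, LOI, the six compositions, glass mass) from the batch weights on 1925 g of glass exactly as shown in the question or the answer.
Oxide-by-oxide delivered mass:
  Al2O3: 282.9·0.9960 + 816.2·0.003000 = 284.2 g
  CaO: 156.2·0.3080 + 406.5·0.2698 = 157.8 g
  PbO: 351.5·0.9770 = 343.4 g
  B2O3: 406.5·0.3990 = 162.2 g
  SiO2: 816.2·0.9951 = 812.2 g
  MgO: 276.0·0.4767 + 156.2·0.2157 = 165.3 g
LOI: 276.0·0.5233 + 282.9·0.004000 + 816.2·0.001900 + 351.5·0.02300 + 156.2·0.4763 + 406.5·0.3312 = 364.2 g
Glass = total batch minus LOI = 2289 − 364.2 = 1925 g (equal to the oxide-mass sum)
oxide / glass × 100 gives the wt %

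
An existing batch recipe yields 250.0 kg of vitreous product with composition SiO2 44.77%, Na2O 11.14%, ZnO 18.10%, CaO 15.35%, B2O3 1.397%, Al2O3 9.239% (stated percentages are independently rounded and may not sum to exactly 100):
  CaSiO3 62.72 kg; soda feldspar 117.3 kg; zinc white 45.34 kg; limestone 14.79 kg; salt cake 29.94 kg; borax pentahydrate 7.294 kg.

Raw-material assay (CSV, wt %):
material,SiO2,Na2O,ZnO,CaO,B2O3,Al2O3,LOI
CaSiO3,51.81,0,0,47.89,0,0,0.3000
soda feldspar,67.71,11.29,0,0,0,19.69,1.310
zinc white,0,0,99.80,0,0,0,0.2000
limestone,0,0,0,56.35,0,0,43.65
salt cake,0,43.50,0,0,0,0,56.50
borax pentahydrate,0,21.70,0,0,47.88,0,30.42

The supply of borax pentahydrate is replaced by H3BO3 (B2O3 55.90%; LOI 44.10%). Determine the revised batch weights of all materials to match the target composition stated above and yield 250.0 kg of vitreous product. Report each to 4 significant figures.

The working math maintains exact precision in every operation. The intermediate values are displayed, rounded to 4 significant digits, in the printout — every reported figure is rounded just once — the derived quantities are carried at full precision (glass mass, yield, the totals, ignition loss, the six compositions) from the weighed amounts per 250.0 kg of glass as set out in the problem or the answer.
Per-oxide target masses for 250.0 kg vitreous product:
  SiO2: 44.77% × 250.0 = 111.9 kg
  Na2O: 11.14% × 250.0 = 27.85 kg
  ZnO: 18.10% × 250.0 = 45.25 kg
  CaO: 15.35% × 250.0 = 38.38 kg
  B2O3: 1.397% × 250.0 = 3.492 kg
  Al2O3: 9.239% × 250.0 = 23.10 kg
Sums-versus-targets review working from each reported weight, against the basis in use (summed amounts equal target values exact up to rounding of places):
  SiO2: 62.72·0.5181 + 117.3·0.6771 = 111.9 kg (target 111.9 kg)
  Na2O: 117.3·0.1129 + 33.58·0.4350 = 27.85 kg (target 27.85 kg)
  ZnO: 45.34·0.9980 = 45.25 kg (target 45.25 kg)
  CaO: 62.72·0.4789 + 14.79·0.5635 = 38.37 kg (target 38.38 kg)
  B2O3: 6.248·0.5590 = 3.493 kg (target 3.492 kg)
  Al2O3: 117.3·0.1969 = 23.10 kg (target 23.10 kg)
Mass balance on the glass: Σ batch − LOI loss = 250.0 kg (targets for the oxides total 250.0 kg; versus the stated basis of 250.0 kg — differing by rounding only).
Adding the batch up: Σ batch = 280.0 kg; loss to ignition Σ batch·LOI = 30.00 kg; as yield: glass ÷ batch → 89.29%.

Revised batch per 250.0 kg vitreous product:
  CaSiO3: 62.72 kg
  soda feldspar: 117.3 kg
  zinc white: 45.34 kg
  limestone: 14.79 kg
  salt cake: 33.58 kg
  H3BO3: 6.248 kg
Total batch = 280.0 kg; LOI loss = 30.00 kg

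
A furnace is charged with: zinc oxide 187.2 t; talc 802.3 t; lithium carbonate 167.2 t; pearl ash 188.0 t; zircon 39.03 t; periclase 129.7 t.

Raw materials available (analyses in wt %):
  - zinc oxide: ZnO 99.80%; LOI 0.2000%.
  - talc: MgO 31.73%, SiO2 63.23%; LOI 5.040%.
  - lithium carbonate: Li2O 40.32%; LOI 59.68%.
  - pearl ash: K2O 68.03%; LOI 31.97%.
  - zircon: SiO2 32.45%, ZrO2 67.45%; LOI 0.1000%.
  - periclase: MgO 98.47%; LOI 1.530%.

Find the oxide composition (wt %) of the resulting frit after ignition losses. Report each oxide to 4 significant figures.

Glass mass = 1311 t (batch 1513 − LOI 202.7).
Composition: Li2O 5.143%, MgO 29.17%, ZnO 14.25%, SiO2 39.67%, ZrO2 2.009%, K2O 9.758%

All internal work holds full precision throughout; rounding to four significant digits governs every in-between result as displayed. Every reported result takes exactly one rounding — all derived quantities (the totals, LOI, the six compositions, net glass mass, the yield) are computed using the weight values for 1311 t of glass in full float precision as they appear in question or answer.
Per-oxide mass from batch:
  Li2O: 167.2·0.4032 = 67.42 t
  MgO: 802.3·0.3173 + 129.7·0.9847 = 382.3 t
  ZnO: 187.2·0.9980 = 186.8 t
  SiO2: 802.3·0.6323 + 39.03·0.3245 = 520.0 t
  ZrO2: 39.03·0.6745 = 26.33 t
  K2O: 188.0·0.6803 = 127.9 t
LOI: 187.2·0.002000 + 802.3·0.05040 + 167.2·0.5968 + 188.0·0.3197 + 39.03·0.001000 + 129.7·0.01530 = 202.7 t
The glass mass, total less LOI, = 1513 − 202.7 = 1311 t (consistent with Σ oxide mass)
oxide / glass × 100 gives the wt %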